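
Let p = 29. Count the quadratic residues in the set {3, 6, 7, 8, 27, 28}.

3

(3/29) = -1 → non-residue.
(6/29) = +1 → QR.
(7/29) = +1 → QR.
(8/29) = -1 → non-residue.
(27/29) = -1 → non-residue.
(28/29) = +1 → QR.
Total quadratic residues among the 6: 3.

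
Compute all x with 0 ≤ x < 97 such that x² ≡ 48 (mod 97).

40, 57

97 ≡ 1 (mod 4), so we find a root by search.
Trying successive values, 40² = 1600 ≡ 48 (mod 97). The other root is 97 − 40 = 57.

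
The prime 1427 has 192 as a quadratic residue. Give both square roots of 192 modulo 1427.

391, 1036

Since 1427 ≡ 3 (mod 4), a square root of 192 is 192^((1427+1)/4) = 192^357 mod 1427.
Repeated squaring: 192^2≡1189, 192^4≡991, 192^8≡305, 192^16≡270, 192^32≡123, 192^64≡859, 192^128≡122, 192^256≡614 (mod 1427).
192^357 = 192^(256+64+32+4+1) ≡ 1036 (mod 1427).
Check: 1036² = 1073296 ≡ 192 (mod 1427). The two roots are 391 and 1036.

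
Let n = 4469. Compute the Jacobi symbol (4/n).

Pull out 2^2: since 4469 ≡ 5 (mod 8), (2/4469) = -1, so (2/4469)^2 = +1.
Reached (1/4469) = 1. Collecting the sign flips along the way, the symbol is +1.

1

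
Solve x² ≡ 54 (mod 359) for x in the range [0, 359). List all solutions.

Since 359 ≡ 3 (mod 4), a square root of 54 is 54^((359+1)/4) = 54^90 mod 359.
Repeated squaring: 54^2≡44, 54^4≡141, 54^8≡136, 54^16≡187, 54^32≡146, 54^64≡135 (mod 359).
54^90 = 54^(64+16+8+2) ≡ 316 (mod 359).
Check: 316² = 99856 ≡ 54 (mod 359). The two roots are 43 and 316.

43, 316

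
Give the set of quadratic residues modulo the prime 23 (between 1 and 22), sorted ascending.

Square k = 1,…,11 (k and 23−k give the same square):
1²=1, 2²=4, 3²=9, 4²=16, 5²≡2, 6²≡13, 7²≡3, 8²≡18, 9²≡12, 10²≡8, 11²≡6 (mod 23).
So the quadratic residues mod 23 are {1, 2, 3, 4, 6, 8, 9, 12, 13, 16, 18}.

1, 2, 3, 4, 6, 8, 9, 12, 13, 16, 18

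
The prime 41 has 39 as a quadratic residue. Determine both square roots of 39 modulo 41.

41 ≡ 1 (mod 4), so we find a root by search.
Trying successive values, 11² = 121 ≡ 39 (mod 41). The other root is 41 − 11 = 30.

11, 30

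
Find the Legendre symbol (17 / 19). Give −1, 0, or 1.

Euler's criterion: (17/19) ≡ 17^9 (mod 19).
17^2 ≡ 4 (mod 19)
17^4 ≡ 16 (mod 19)
17^8 ≡ 9 (mod 19)
17^9 = 17^(8+1) ≡ 1 (mod 19).
Result is 1, so (17/19) = 1.

1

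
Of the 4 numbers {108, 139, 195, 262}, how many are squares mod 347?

(108/347) = +1 → QR.
(139/347) = -1 → non-residue.
(195/347) = -1 → non-residue.
(262/347) = -1 → non-residue.
Total quadratic residues among the 4: 1.

1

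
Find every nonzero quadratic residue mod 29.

Square k = 1,…,14 (k and 29−k give the same square):
1²=1, 2²=4, 3²=9, 4²=16, 5²=25, 6²≡7, 7²≡20, 8²≡6, 9²≡23, 10²≡13, 11²≡5, 12²≡28, 13²≡24, 14²≡22 (mod 29).
So the quadratic residues mod 29 are {1, 4, 5, 6, 7, 9, 13, 16, 20, 22, 23, 24, 25, 28}.

1,4,5,6,7,9,13,16,20,22,23,24,25,28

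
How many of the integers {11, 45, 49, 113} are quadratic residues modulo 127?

(11/127) = +1 → QR.
(45/127) = -1 → non-residue.
(49/127) = +1 → QR.
(113/127) = +1 → QR.
Total quadratic residues among the 4: 3.

3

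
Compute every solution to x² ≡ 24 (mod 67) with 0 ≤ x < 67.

15, 52

Since 67 ≡ 3 (mod 4), a square root of 24 is 24^((67+1)/4) = 24^17 mod 67.
Repeated squaring: 24^2≡40, 24^4≡59, 24^8≡64, 24^16≡9 (mod 67).
24^17 = 24^(16+1) ≡ 15 (mod 67).
Check: 15² = 225 ≡ 24 (mod 67). The two roots are 15 and 52.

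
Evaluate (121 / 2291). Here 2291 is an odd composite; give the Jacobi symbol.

1

Reciprocity: 121 ≡ 1 and 2291 ≡ 3 (mod 4), so (121/2291) = +(2291/121).
Reduce top mod 121: now compute (113/121).
Reciprocity: 113 ≡ 1 and 121 ≡ 1 (mod 4), so (113/121) = +(121/113).
Reduce top mod 113: now compute (8/113).
Pull out 2^3: since 113 ≡ 1 (mod 8), (2/113) = +1, so (2/113)^3 = +1.
Reached (1/113) = 1. Collecting the sign flips along the way, the symbol is +1.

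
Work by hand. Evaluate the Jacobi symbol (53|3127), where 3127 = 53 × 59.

Reciprocity: 53 ≡ 1 and 3127 ≡ 3 (mod 4), so (53/3127) = +(3127/53).
Reduce top mod 53: now compute (0/53).
Top reduces to 0: gcd > 1, so the symbol is 0.

0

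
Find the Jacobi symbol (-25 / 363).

-1

First reduce: -25 ≡ 338 (mod 363).
Pull out 2: since 363 ≡ 3 (mod 8), (2/363) = -1.
Reciprocity: 169 ≡ 1 and 363 ≡ 3 (mod 4), so (169/363) = +(363/169).
Reduce top mod 169: now compute (25/169).
Reciprocity: 25 ≡ 1 and 169 ≡ 1 (mod 4), so (25/169) = +(169/25).
Reduce top mod 25: now compute (19/25).
Reciprocity: 19 ≡ 3 and 25 ≡ 1 (mod 4), so (19/25) = +(25/19).
Reduce top mod 19: now compute (6/19).
Pull out 2: since 19 ≡ 3 (mod 8), (2/19) = -1.
Reciprocity: 3 ≡ 3 and 19 ≡ 3 (mod 4), so (3/19) = −(19/3).
Reduce top mod 3: now compute (1/3).
Reached (1/3) = 1. Collecting the sign flips along the way, the symbol is -1.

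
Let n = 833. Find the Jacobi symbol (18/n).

1

Pull out 2: since 833 ≡ 1 (mod 8), (2/833) = +1.
Reciprocity: 9 ≡ 1 and 833 ≡ 1 (mod 4), so (9/833) = +(833/9).
Reduce top mod 9: now compute (5/9).
Reciprocity: 5 ≡ 1 and 9 ≡ 1 (mod 4), so (5/9) = +(9/5).
Reduce top mod 5: now compute (4/5).
Pull out 2^2: since 5 ≡ 5 (mod 8), (2/5) = -1, so (2/5)^2 = +1.
Reached (1/5) = 1. Collecting the sign flips along the way, the symbol is +1.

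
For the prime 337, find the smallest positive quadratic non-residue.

(2/337) = +1, so 2 is a residue.
(3/337) = +1, so 3 is a residue.
(4/337) = +1, so 4 is a residue.
(5/337) = −1, so 5 is the smallest positive non-residue mod 337.

5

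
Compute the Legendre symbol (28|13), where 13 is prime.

First reduce: 28 ≡ 2 (mod 13).
Pull out 2: since 13 ≡ 5 (mod 8), (2/13) = -1.
Reached (1/13) = 1. Collecting the sign flips along the way, the symbol is -1.

-1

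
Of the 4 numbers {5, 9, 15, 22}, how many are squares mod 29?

(5/29) = +1 → QR.
(9/29) = +1 → QR.
(15/29) = -1 → non-residue.
(22/29) = +1 → QR.
Total quadratic residues among the 4: 3.

3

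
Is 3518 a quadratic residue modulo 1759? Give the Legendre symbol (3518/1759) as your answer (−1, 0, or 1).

0

First reduce: 3518 ≡ 0 (mod 1759).
Top reduces to 0: gcd > 1, so the symbol is 0.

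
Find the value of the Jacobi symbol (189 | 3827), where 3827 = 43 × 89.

Reciprocity: 189 ≡ 1 and 3827 ≡ 3 (mod 4), so (189/3827) = +(3827/189).
Reduce top mod 189: now compute (47/189).
Reciprocity: 47 ≡ 3 and 189 ≡ 1 (mod 4), so (47/189) = +(189/47).
Reduce top mod 47: now compute (1/47).
Reached (1/47) = 1. Collecting the sign flips along the way, the symbol is +1.

1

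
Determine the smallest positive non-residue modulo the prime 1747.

2

(2/1747) = −1, so 2 is the smallest positive non-residue mod 1747.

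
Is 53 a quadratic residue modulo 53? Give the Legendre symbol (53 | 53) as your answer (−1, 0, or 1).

0

First reduce: 53 ≡ 0 (mod 53).
Top reduces to 0: gcd > 1, so the symbol is 0.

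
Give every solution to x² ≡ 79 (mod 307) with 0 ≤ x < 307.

152, 155

Since 307 ≡ 3 (mod 4), a square root of 79 is 79^((307+1)/4) = 79^77 mod 307.
Repeated squaring: 79^2≡101, 79^4≡70, 79^8≡295, 79^16≡144, 79^32≡167, 79^64≡259 (mod 307).
79^77 = 79^(64+8+4+1) ≡ 155 (mod 307).
Check: 155² = 24025 ≡ 79 (mod 307). The two roots are 152 and 155.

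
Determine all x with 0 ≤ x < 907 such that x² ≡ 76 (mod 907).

426, 481

Since 907 ≡ 3 (mod 4), a square root of 76 is 76^((907+1)/4) = 76^227 mod 907.
Repeated squaring: 76^2≡334, 76^4≡902, 76^8≡25, 76^16≡625, 76^32≡615, 76^64≡6, 76^128≡36 (mod 907).
76^227 = 76^(128+64+32+2+1) ≡ 426 (mod 907).
Check: 426² = 181476 ≡ 76 (mod 907). The two roots are 426 and 481.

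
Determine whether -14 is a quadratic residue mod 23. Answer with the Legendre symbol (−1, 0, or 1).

1

Euler's criterion: (-14/23) ≡ 9^11 (mod 23).
9^2 ≡ 12 (mod 23)
9^4 ≡ 6 (mod 23)
9^8 ≡ 13 (mod 23)
9^11 = 9^(8+2+1) ≡ 1 (mod 23).
Result is 1, so (-14/23) = 1.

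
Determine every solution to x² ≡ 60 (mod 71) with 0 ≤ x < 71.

Since 71 ≡ 3 (mod 4), a square root of 60 is 60^((71+1)/4) = 60^18 mod 71.
Repeated squaring: 60^2≡50, 60^4≡15, 60^8≡12, 60^16≡2 (mod 71).
60^18 = 60^(16+2) ≡ 29 (mod 71).
Check: 29² = 841 ≡ 60 (mod 71). The two roots are 29 and 42.

29, 42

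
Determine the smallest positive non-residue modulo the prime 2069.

(2/2069) = −1, so 2 is the smallest positive non-residue mod 2069.

2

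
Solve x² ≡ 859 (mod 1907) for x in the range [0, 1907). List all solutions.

864, 1043

Since 1907 ≡ 3 (mod 4), a square root of 859 is 859^((1907+1)/4) = 859^477 mod 1907.
Repeated squaring: 859^2≡1779, 859^4≡1128, 859^8≡415, 859^16≡595, 859^32≡1230, 859^64≡649, 859^128≡1661, 859^256≡1399 (mod 1907).
859^477 = 859^(256+128+64+16+8+4+1) ≡ 1043 (mod 1907).
Check: 1043² = 1087849 ≡ 859 (mod 1907). The two roots are 864 and 1043.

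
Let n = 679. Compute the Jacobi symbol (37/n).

-1

Reciprocity: 37 ≡ 1 and 679 ≡ 3 (mod 4), so (37/679) = +(679/37).
Reduce top mod 37: now compute (13/37).
Reciprocity: 13 ≡ 1 and 37 ≡ 1 (mod 4), so (13/37) = +(37/13).
Reduce top mod 13: now compute (11/13).
Reciprocity: 11 ≡ 3 and 13 ≡ 1 (mod 4), so (11/13) = +(13/11).
Reduce top mod 11: now compute (2/11).
Pull out 2: since 11 ≡ 3 (mod 8), (2/11) = -1.
Reached (1/11) = 1. Collecting the sign flips along the way, the symbol is -1.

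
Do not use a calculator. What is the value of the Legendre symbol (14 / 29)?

Pull out 2: since 29 ≡ 5 (mod 8), (2/29) = -1.
Reciprocity: 7 ≡ 3 and 29 ≡ 1 (mod 4), so (7/29) = +(29/7).
Reduce top mod 7: now compute (1/7).
Reached (1/7) = 1. Collecting the sign flips along the way, the symbol is -1.

-1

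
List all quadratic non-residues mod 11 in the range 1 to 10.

2,6,7,8,10

Square k = 1,…,5 (k and 11−k give the same square):
1²=1, 2²=4, 3²=9, 4²≡5, 5²≡3 (mod 11).
The residues are {1, 3, 4, 5, 9}; the non-residues are the remaining 5 nonzero classes.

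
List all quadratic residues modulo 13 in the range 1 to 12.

Square k = 1,…,6 (k and 13−k give the same square):
1²=1, 2²=4, 3²=9, 4²≡3, 5²≡12, 6²≡10 (mod 13).
So the quadratic residues mod 13 are {1, 3, 4, 9, 10, 12}.

1, 3, 4, 9, 10, 12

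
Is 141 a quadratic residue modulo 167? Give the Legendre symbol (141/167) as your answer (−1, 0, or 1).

1

Euler's criterion: (141/167) ≡ 141^83 (mod 167).
141^2 ≡ 8 (mod 167)
141^4 ≡ 64 (mod 167)
141^8 ≡ 88 (mod 167)
141^16 ≡ 62 (mod 167)
141^32 ≡ 3 (mod 167)
141^64 ≡ 9 (mod 167)
141^83 = 141^(64+16+2+1) ≡ 1 (mod 167).
Result is 1, so (141/167) = 1.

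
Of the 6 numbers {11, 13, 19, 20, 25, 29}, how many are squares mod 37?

(11/37) = +1 → QR.
(13/37) = -1 → non-residue.
(19/37) = -1 → non-residue.
(20/37) = -1 → non-residue.
(25/37) = +1 → QR.
(29/37) = -1 → non-residue.
Total quadratic residues among the 6: 2.

2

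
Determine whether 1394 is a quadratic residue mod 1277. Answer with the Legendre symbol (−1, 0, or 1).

First reduce: 1394 ≡ 117 (mod 1277).
Reciprocity: 117 ≡ 1 and 1277 ≡ 1 (mod 4), so (117/1277) = +(1277/117).
Reduce top mod 117: now compute (107/117).
Reciprocity: 107 ≡ 3 and 117 ≡ 1 (mod 4), so (107/117) = +(117/107).
Reduce top mod 107: now compute (10/107).
Pull out 2: since 107 ≡ 3 (mod 8), (2/107) = -1.
Reciprocity: 5 ≡ 1 and 107 ≡ 3 (mod 4), so (5/107) = +(107/5).
Reduce top mod 5: now compute (2/5).
Pull out 2: since 5 ≡ 5 (mod 8), (2/5) = -1.
Reached (1/5) = 1. Collecting the sign flips along the way, the symbol is +1.

1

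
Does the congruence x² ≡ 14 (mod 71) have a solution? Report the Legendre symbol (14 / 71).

-1

Pull out 2: since 71 ≡ 7 (mod 8), (2/71) = +1.
Reciprocity: 7 ≡ 3 and 71 ≡ 3 (mod 4), so (7/71) = −(71/7).
Reduce top mod 7: now compute (1/7).
Reached (1/7) = 1. Collecting the sign flips along the way, the symbol is -1.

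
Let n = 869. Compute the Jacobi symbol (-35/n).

First reduce: -35 ≡ 834 (mod 869).
Pull out 2: since 869 ≡ 5 (mod 8), (2/869) = -1.
Reciprocity: 417 ≡ 1 and 869 ≡ 1 (mod 4), so (417/869) = +(869/417).
Reduce top mod 417: now compute (35/417).
Reciprocity: 35 ≡ 3 and 417 ≡ 1 (mod 4), so (35/417) = +(417/35).
Reduce top mod 35: now compute (32/35).
Pull out 2^5: since 35 ≡ 3 (mod 8), (2/35) = -1, so (2/35)^5 = -1.
Reached (1/35) = 1. Collecting the sign flips along the way, the symbol is +1.

1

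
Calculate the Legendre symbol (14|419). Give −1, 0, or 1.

Pull out 2: since 419 ≡ 3 (mod 8), (2/419) = -1.
Reciprocity: 7 ≡ 3 and 419 ≡ 3 (mod 4), so (7/419) = −(419/7).
Reduce top mod 7: now compute (6/7).
Pull out 2: since 7 ≡ 7 (mod 8), (2/7) = +1.
Reciprocity: 3 ≡ 3 and 7 ≡ 3 (mod 4), so (3/7) = −(7/3).
Reduce top mod 3: now compute (1/3).
Reached (1/3) = 1. Collecting the sign flips along the way, the symbol is -1.

-1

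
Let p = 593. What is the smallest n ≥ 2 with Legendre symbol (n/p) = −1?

(2/593) = +1, so 2 is a residue.
(3/593) = −1, so 3 is the smallest positive non-residue mod 593.

3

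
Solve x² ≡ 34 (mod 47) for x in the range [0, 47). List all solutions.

9, 38

Since 47 ≡ 3 (mod 4), a square root of 34 is 34^((47+1)/4) = 34^12 mod 47.
Repeated squaring: 34^2≡28, 34^4≡32, 34^8≡37 (mod 47).
34^12 = 34^(8+4) ≡ 9 (mod 47).
Check: 9² = 81 ≡ 34 (mod 47). The two roots are 9 and 38.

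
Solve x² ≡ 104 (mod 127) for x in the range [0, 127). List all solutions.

Since 127 ≡ 3 (mod 4), a square root of 104 is 104^((127+1)/4) = 104^32 mod 127.
Repeated squaring: 104^2≡21, 104^4≡60, 104^8≡44, 104^16≡31, 104^32≡72 (mod 127).
104^32 = 104^(32) ≡ 72 (mod 127).
Check: 72² = 5184 ≡ 104 (mod 127). The two roots are 55 and 72.

55, 72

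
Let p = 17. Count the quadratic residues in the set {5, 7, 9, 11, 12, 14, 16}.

2

(5/17) = -1 → non-residue.
(7/17) = -1 → non-residue.
(9/17) = +1 → QR.
(11/17) = -1 → non-residue.
(12/17) = -1 → non-residue.
(14/17) = -1 → non-residue.
(16/17) = +1 → QR.
Total quadratic residues among the 7: 2.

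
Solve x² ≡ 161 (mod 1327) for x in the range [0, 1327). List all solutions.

555, 772

Since 1327 ≡ 3 (mod 4), a square root of 161 is 161^((1327+1)/4) = 161^332 mod 1327.
Repeated squaring: 161^2≡708, 161^4≡985, 161^8≡188, 161^16≡842, 161^32≡346, 161^64≡286, 161^128≡849, 161^256≡240 (mod 1327).
161^332 = 161^(256+64+8+4) ≡ 772 (mod 1327).
Check: 772² = 595984 ≡ 161 (mod 1327). The two roots are 555 and 772.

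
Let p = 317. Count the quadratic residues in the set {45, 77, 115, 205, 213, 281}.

(45/317) = -1 → non-residue.
(77/317) = +1 → QR.
(115/317) = -1 → non-residue.
(205/317) = +1 → QR.
(213/317) = +1 → QR.
(281/317) = +1 → QR.
Total quadratic residues among the 6: 4.

4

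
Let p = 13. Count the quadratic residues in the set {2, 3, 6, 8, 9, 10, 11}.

(2/13) = -1 → non-residue.
(3/13) = +1 → QR.
(6/13) = -1 → non-residue.
(8/13) = -1 → non-residue.
(9/13) = +1 → QR.
(10/13) = +1 → QR.
(11/13) = -1 → non-residue.
Total quadratic residues among the 7: 3.

3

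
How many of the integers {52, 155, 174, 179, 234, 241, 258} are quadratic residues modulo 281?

2

(52/281) = -1 → non-residue.
(155/281) = +1 → QR.
(174/281) = -1 → non-residue.
(179/281) = -1 → non-residue.
(234/281) = -1 → non-residue.
(241/281) = +1 → QR.
(258/281) = -1 → non-residue.
Total quadratic residues among the 7: 2.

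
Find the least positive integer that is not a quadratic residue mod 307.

(2/307) = −1, so 2 is the smallest positive non-residue mod 307.

2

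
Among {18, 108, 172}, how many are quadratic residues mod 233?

(18/233) = +1 → QR.
(108/233) = -1 → non-residue.
(172/233) = -1 → non-residue.
Total quadratic residues among the 3: 1.

1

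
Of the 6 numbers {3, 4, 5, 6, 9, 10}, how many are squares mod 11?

4

(3/11) = +1 → QR.
(4/11) = +1 → QR.
(5/11) = +1 → QR.
(6/11) = -1 → non-residue.
(9/11) = +1 → QR.
(10/11) = -1 → non-residue.
Total quadratic residues among the 6: 4.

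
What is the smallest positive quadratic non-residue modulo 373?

(2/373) = −1, so 2 is the smallest positive non-residue mod 373.

2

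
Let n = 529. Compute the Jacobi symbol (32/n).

Pull out 2^5: since 529 ≡ 1 (mod 8), (2/529) = +1, so (2/529)^5 = +1.
Reached (1/529) = 1. Collecting the sign flips along the way, the symbol is +1.

1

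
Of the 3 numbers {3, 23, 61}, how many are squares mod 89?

(3/89) = -1 → non-residue.
(23/89) = -1 → non-residue.
(61/89) = -1 → non-residue.
Total quadratic residues among the 3: 0.

0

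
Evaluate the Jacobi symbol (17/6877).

Reciprocity: 17 ≡ 1 and 6877 ≡ 1 (mod 4), so (17/6877) = +(6877/17).
Reduce top mod 17: now compute (9/17).
Reciprocity: 9 ≡ 1 and 17 ≡ 1 (mod 4), so (9/17) = +(17/9).
Reduce top mod 9: now compute (8/9).
Pull out 2^3: since 9 ≡ 1 (mod 8), (2/9) = +1, so (2/9)^3 = +1.
Reached (1/9) = 1. Collecting the sign flips along the way, the symbol is +1.

1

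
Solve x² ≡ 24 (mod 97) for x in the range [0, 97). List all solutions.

97 ≡ 1 (mod 4), so we find a root by search.
Trying successive values, 11² = 121 ≡ 24 (mod 97). The other root is 97 − 11 = 86.

11, 86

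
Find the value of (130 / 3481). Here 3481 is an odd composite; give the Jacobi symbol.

1

Pull out 2: since 3481 ≡ 1 (mod 8), (2/3481) = +1.
Reciprocity: 65 ≡ 1 and 3481 ≡ 1 (mod 4), so (65/3481) = +(3481/65).
Reduce top mod 65: now compute (36/65).
Pull out 2^2: since 65 ≡ 1 (mod 8), (2/65) = +1, so (2/65)^2 = +1.
Reciprocity: 9 ≡ 1 and 65 ≡ 1 (mod 4), so (9/65) = +(65/9).
Reduce top mod 9: now compute (2/9).
Pull out 2: since 9 ≡ 1 (mod 8), (2/9) = +1.
Reached (1/9) = 1. Collecting the sign flips along the way, the symbol is +1.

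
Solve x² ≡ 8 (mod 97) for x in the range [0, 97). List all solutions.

28, 69

97 ≡ 1 (mod 4), so we find a root by search.
Trying successive values, 28² = 784 ≡ 8 (mod 97). The other root is 97 − 28 = 69.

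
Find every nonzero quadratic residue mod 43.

1 4 6 9 10 11 13 14 15 16 17 21 23 24 25 31 35 36 38 40 41

Square k = 1,…,21 (k and 43−k give the same square):
1²=1, 2²=4, 3²=9, 4²=16, 5²=25, 6²=36, 7²≡6, 8²≡21, 9²≡38, 10²≡14, 11²≡35, 12²≡15, 13²≡40, 14²≡24, 15²≡10, 16²≡41, 17²≡31, 18²≡23, 19²≡17, 20²≡13, 21²≡11 (mod 43).
So the quadratic residues mod 43 are {1, 4, 6, 9, 10, 11, 13, 14, 15, 16, 17, 21, 23, 24, 25, 31, 35, 36, 38, 40, 41}.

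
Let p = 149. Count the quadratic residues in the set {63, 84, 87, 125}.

(63/149) = +1 → QR.
(84/149) = -1 → non-residue.
(87/149) = -1 → non-residue.
(125/149) = +1 → QR.
Total quadratic residues among the 4: 2.

2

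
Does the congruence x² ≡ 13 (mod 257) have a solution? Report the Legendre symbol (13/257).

1

Euler's criterion: (13/257) ≡ 13^128 (mod 257).
13^2 ≡ 169 (mod 257)
13^4 ≡ 34 (mod 257)
13^8 ≡ 128 (mod 257)
13^16 ≡ 193 (mod 257)
13^32 ≡ 241 (mod 257)
13^64 ≡ 256 (mod 257)
13^128 ≡ 1 (mod 257)
13^128 = 13^(128) ≡ 1 (mod 257).
Result is 1, so (13/257) = 1.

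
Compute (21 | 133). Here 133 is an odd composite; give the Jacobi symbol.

Reciprocity: 21 ≡ 1 and 133 ≡ 1 (mod 4), so (21/133) = +(133/21).
Reduce top mod 21: now compute (7/21).
Reciprocity: 7 ≡ 3 and 21 ≡ 1 (mod 4), so (7/21) = +(21/7).
Reduce top mod 7: now compute (0/7).
Top reduces to 0: gcd > 1, so the symbol is 0.

0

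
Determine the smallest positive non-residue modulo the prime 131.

(2/131) = −1, so 2 is the smallest positive non-residue mod 131.

2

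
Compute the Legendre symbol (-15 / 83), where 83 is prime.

First reduce: -15 ≡ 68 (mod 83).
Pull out 2^2: since 83 ≡ 3 (mod 8), (2/83) = -1, so (2/83)^2 = +1.
Reciprocity: 17 ≡ 1 and 83 ≡ 3 (mod 4), so (17/83) = +(83/17).
Reduce top mod 17: now compute (15/17).
Reciprocity: 15 ≡ 3 and 17 ≡ 1 (mod 4), so (15/17) = +(17/15).
Reduce top mod 15: now compute (2/15).
Pull out 2: since 15 ≡ 7 (mod 8), (2/15) = +1.
Reached (1/15) = 1. Collecting the sign flips along the way, the symbol is +1.

1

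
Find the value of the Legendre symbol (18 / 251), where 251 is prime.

Euler's criterion: (18/251) ≡ 18^125 (mod 251).
18^2 ≡ 73 (mod 251)
18^4 ≡ 58 (mod 251)
18^8 ≡ 101 (mod 251)
18^16 ≡ 161 (mod 251)
18^32 ≡ 68 (mod 251)
18^64 ≡ 106 (mod 251)
18^125 = 18^(64+32+16+8+4+1) ≡ 250 (mod 251).
Result is 250 ≡ −1, so (18/251) = −1.

-1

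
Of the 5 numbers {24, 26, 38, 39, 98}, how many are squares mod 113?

2

(24/113) = -1 → non-residue.
(26/113) = +1 → QR.
(38/113) = -1 → non-residue.
(39/113) = -1 → non-residue.
(98/113) = +1 → QR.
Total quadratic residues among the 5: 2.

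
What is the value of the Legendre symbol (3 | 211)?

Euler's criterion: (3/211) ≡ 3^105 (mod 211).
3^2 ≡ 9 (mod 211)
3^4 ≡ 81 (mod 211)
3^8 ≡ 20 (mod 211)
3^16 ≡ 189 (mod 211)
3^32 ≡ 62 (mod 211)
3^64 ≡ 46 (mod 211)
3^105 = 3^(64+32+8+1) ≡ 210 (mod 211).
Result is 210 ≡ −1, so (3/211) = −1.

-1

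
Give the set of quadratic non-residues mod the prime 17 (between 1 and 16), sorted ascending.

3, 5, 6, 7, 10, 11, 12, 14

Square k = 1,…,8 (k and 17−k give the same square):
1²=1, 2²=4, 3²=9, 4²=16, 5²≡8, 6²≡2, 7²≡15, 8²≡13 (mod 17).
The residues are {1, 2, 4, 8, 9, 13, 15, 16}; the non-residues are the remaining 8 nonzero classes.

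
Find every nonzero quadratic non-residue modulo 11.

Square k = 1,…,5 (k and 11−k give the same square):
1²=1, 2²=4, 3²=9, 4²≡5, 5²≡3 (mod 11).
The residues are {1, 3, 4, 5, 9}; the non-residues are the remaining 5 nonzero classes.

2, 6, 7, 8, 10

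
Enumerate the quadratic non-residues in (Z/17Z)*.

3, 5, 6, 7, 10, 11, 12, 14

Square k = 1,…,8 (k and 17−k give the same square):
1²=1, 2²=4, 3²=9, 4²=16, 5²≡8, 6²≡2, 7²≡15, 8²≡13 (mod 17).
The residues are {1, 2, 4, 8, 9, 13, 15, 16}; the non-residues are the remaining 8 nonzero classes.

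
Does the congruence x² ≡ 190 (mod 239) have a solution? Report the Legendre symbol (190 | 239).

Pull out 2: since 239 ≡ 7 (mod 8), (2/239) = +1.
Reciprocity: 95 ≡ 3 and 239 ≡ 3 (mod 4), so (95/239) = −(239/95).
Reduce top mod 95: now compute (49/95).
Reciprocity: 49 ≡ 1 and 95 ≡ 3 (mod 4), so (49/95) = +(95/49).
Reduce top mod 49: now compute (46/49).
Pull out 2: since 49 ≡ 1 (mod 8), (2/49) = +1.
Reciprocity: 23 ≡ 3 and 49 ≡ 1 (mod 4), so (23/49) = +(49/23).
Reduce top mod 23: now compute (3/23).
Reciprocity: 3 ≡ 3 and 23 ≡ 3 (mod 4), so (3/23) = −(23/3).
Reduce top mod 3: now compute (2/3).
Pull out 2: since 3 ≡ 3 (mod 8), (2/3) = -1.
Reached (1/3) = 1. Collecting the sign flips along the way, the symbol is -1.

-1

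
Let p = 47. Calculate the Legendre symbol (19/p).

-1

Euler's criterion: (19/47) ≡ 19^23 (mod 47).
19^2 ≡ 32 (mod 47)
19^4 ≡ 37 (mod 47)
19^8 ≡ 6 (mod 47)
19^16 ≡ 36 (mod 47)
19^23 = 19^(16+4+2+1) ≡ 46 (mod 47).
Result is 46 ≡ −1, so (19/47) = −1.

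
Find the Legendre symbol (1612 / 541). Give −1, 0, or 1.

-1

Euler's criterion: (1612/541) ≡ 530^270 (mod 541).
530^2 ≡ 121 (mod 541)
530^4 ≡ 34 (mod 541)
530^8 ≡ 74 (mod 541)
530^16 ≡ 66 (mod 541)
530^32 ≡ 28 (mod 541)
530^64 ≡ 243 (mod 541)
530^128 ≡ 80 (mod 541)
530^256 ≡ 449 (mod 541)
530^270 = 530^(256+8+4+2) ≡ 540 (mod 541).
Result is 540 ≡ −1, so (1612/541) = −1.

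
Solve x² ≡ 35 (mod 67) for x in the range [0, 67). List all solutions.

Since 67 ≡ 3 (mod 4), a square root of 35 is 35^((67+1)/4) = 35^17 mod 67.
Repeated squaring: 35^2≡19, 35^4≡26, 35^8≡6, 35^16≡36 (mod 67).
35^17 = 35^(16+1) ≡ 54 (mod 67).
Check: 54² = 2916 ≡ 35 (mod 67). The two roots are 13 and 54.

13, 54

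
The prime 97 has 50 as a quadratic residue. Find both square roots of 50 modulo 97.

97 ≡ 1 (mod 4), so we find a root by search.
Trying successive values, 27² = 729 ≡ 50 (mod 97). The other root is 97 − 27 = 70.

27, 70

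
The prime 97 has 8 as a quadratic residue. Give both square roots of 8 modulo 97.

28, 69

97 ≡ 1 (mod 4), so we find a root by search.
Trying successive values, 28² = 784 ≡ 8 (mod 97). The other root is 97 − 28 = 69.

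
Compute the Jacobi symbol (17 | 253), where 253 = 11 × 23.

1

Reciprocity: 17 ≡ 1 and 253 ≡ 1 (mod 4), so (17/253) = +(253/17).
Reduce top mod 17: now compute (15/17).
Reciprocity: 15 ≡ 3 and 17 ≡ 1 (mod 4), so (15/17) = +(17/15).
Reduce top mod 15: now compute (2/15).
Pull out 2: since 15 ≡ 7 (mod 8), (2/15) = +1.
Reached (1/15) = 1. Collecting the sign flips along the way, the symbol is +1.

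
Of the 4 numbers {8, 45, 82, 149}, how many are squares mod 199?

2

(8/199) = +1 → QR.
(45/199) = +1 → QR.
(82/199) = -1 → non-residue.
(149/199) = -1 → non-residue.
Total quadratic residues among the 4: 2.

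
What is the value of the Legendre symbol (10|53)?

1

Pull out 2: since 53 ≡ 5 (mod 8), (2/53) = -1.
Reciprocity: 5 ≡ 1 and 53 ≡ 1 (mod 4), so (5/53) = +(53/5).
Reduce top mod 5: now compute (3/5).
Reciprocity: 3 ≡ 3 and 5 ≡ 1 (mod 4), so (3/5) = +(5/3).
Reduce top mod 3: now compute (2/3).
Pull out 2: since 3 ≡ 3 (mod 8), (2/3) = -1.
Reached (1/3) = 1. Collecting the sign flips along the way, the symbol is +1.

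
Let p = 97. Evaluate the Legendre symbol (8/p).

1

Pull out 2^3: since 97 ≡ 1 (mod 8), (2/97) = +1, so (2/97)^3 = +1.
Reached (1/97) = 1. Collecting the sign flips along the way, the symbol is +1.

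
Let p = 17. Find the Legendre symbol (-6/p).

First reduce: -6 ≡ 11 (mod 17).
Reciprocity: 11 ≡ 3 and 17 ≡ 1 (mod 4), so (11/17) = +(17/11).
Reduce top mod 11: now compute (6/11).
Pull out 2: since 11 ≡ 3 (mod 8), (2/11) = -1.
Reciprocity: 3 ≡ 3 and 11 ≡ 3 (mod 4), so (3/11) = −(11/3).
Reduce top mod 3: now compute (2/3).
Pull out 2: since 3 ≡ 3 (mod 8), (2/3) = -1.
Reached (1/3) = 1. Collecting the sign flips along the way, the symbol is -1.

-1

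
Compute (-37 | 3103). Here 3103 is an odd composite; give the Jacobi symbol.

1

First reduce: -37 ≡ 3066 (mod 3103).
Pull out 2: since 3103 ≡ 7 (mod 8), (2/3103) = +1.
Reciprocity: 1533 ≡ 1 and 3103 ≡ 3 (mod 4), so (1533/3103) = +(3103/1533).
Reduce top mod 1533: now compute (37/1533).
Reciprocity: 37 ≡ 1 and 1533 ≡ 1 (mod 4), so (37/1533) = +(1533/37).
Reduce top mod 37: now compute (16/37).
Pull out 2^4: since 37 ≡ 5 (mod 8), (2/37) = -1, so (2/37)^4 = +1.
Reached (1/37) = 1. Collecting the sign flips along the way, the symbol is +1.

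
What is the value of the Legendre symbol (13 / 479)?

-1

Euler's criterion: (13/479) ≡ 13^239 (mod 479).
13^2 ≡ 169 (mod 479)
13^4 ≡ 300 (mod 479)
13^8 ≡ 427 (mod 479)
13^16 ≡ 309 (mod 479)
13^32 ≡ 160 (mod 479)
13^64 ≡ 213 (mod 479)
13^128 ≡ 343 (mod 479)
13^239 = 13^(128+64+32+8+4+2+1) ≡ 478 (mod 479).
Result is 478 ≡ −1, so (13/479) = −1.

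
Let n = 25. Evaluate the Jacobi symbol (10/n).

0

Pull out 2: since 25 ≡ 1 (mod 8), (2/25) = +1.
Reciprocity: 5 ≡ 1 and 25 ≡ 1 (mod 4), so (5/25) = +(25/5).
Reduce top mod 5: now compute (0/5).
Top reduces to 0: gcd > 1, so the symbol is 0.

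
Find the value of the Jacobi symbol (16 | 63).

Pull out 2^4: since 63 ≡ 7 (mod 8), (2/63) = +1, so (2/63)^4 = +1.
Reached (1/63) = 1. Collecting the sign flips along the way, the symbol is +1.

1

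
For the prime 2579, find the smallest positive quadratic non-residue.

2

(2/2579) = −1, so 2 is the smallest positive non-residue mod 2579.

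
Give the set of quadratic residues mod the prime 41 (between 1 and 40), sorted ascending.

1, 2, 4, 5, 8, 9, 10, 16, 18, 20, 21, 23, 25, 31, 32, 33, 36, 37, 39, 40

Square k = 1,…,20 (k and 41−k give the same square):
1²=1, 2²=4, 3²=9, 4²=16, 5²=25, 6²=36, 7²≡8, 8²≡23, 9²≡40, 10²≡18, 11²≡39, 12²≡21, 13²≡5, 14²≡32, 15²≡20, 16²≡10, 17²≡2, 18²≡37, 19²≡33, 20²≡31 (mod 41).
So the quadratic residues mod 41 are {1, 2, 4, 5, 8, 9, 10, 16, 18, 20, 21, 23, 25, 31, 32, 33, 36, 37, 39, 40}.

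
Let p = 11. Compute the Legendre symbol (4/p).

1

Pull out 2^2: since 11 ≡ 3 (mod 8), (2/11) = -1, so (2/11)^2 = +1.
Reached (1/11) = 1. Collecting the sign flips along the way, the symbol is +1.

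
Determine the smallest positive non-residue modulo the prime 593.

3

(2/593) = +1, so 2 is a residue.
(3/593) = −1, so 3 is the smallest positive non-residue mod 593.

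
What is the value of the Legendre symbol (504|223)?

Euler's criterion: (504/223) ≡ 58^111 (mod 223).
58^2 ≡ 19 (mod 223)
58^4 ≡ 138 (mod 223)
58^8 ≡ 89 (mod 223)
58^16 ≡ 116 (mod 223)
58^32 ≡ 76 (mod 223)
58^64 ≡ 201 (mod 223)
58^111 = 58^(64+32+8+4+2+1) ≡ 1 (mod 223).
Result is 1, so (504/223) = 1.

1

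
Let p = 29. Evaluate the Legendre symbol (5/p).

Euler's criterion: (5/29) ≡ 5^14 (mod 29).
5^2 ≡ 25 (mod 29)
5^4 ≡ 16 (mod 29)
5^8 ≡ 24 (mod 29)
5^14 = 5^(8+4+2) ≡ 1 (mod 29).
Result is 1, so (5/29) = 1.

1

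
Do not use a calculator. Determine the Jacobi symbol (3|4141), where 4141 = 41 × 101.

Reciprocity: 3 ≡ 3 and 4141 ≡ 1 (mod 4), so (3/4141) = +(4141/3).
Reduce top mod 3: now compute (1/3).
Reached (1/3) = 1. Collecting the sign flips along the way, the symbol is +1.

1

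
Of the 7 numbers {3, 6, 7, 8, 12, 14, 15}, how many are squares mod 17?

(3/17) = -1 → non-residue.
(6/17) = -1 → non-residue.
(7/17) = -1 → non-residue.
(8/17) = +1 → QR.
(12/17) = -1 → non-residue.
(14/17) = -1 → non-residue.
(15/17) = +1 → QR.
Total quadratic residues among the 7: 2.

2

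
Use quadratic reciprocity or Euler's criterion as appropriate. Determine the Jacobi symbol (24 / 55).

-1

Pull out 2^3: since 55 ≡ 7 (mod 8), (2/55) = +1, so (2/55)^3 = +1.
Reciprocity: 3 ≡ 3 and 55 ≡ 3 (mod 4), so (3/55) = −(55/3).
Reduce top mod 3: now compute (1/3).
Reached (1/3) = 1. Collecting the sign flips along the way, the symbol is -1.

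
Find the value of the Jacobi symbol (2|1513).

Pull out 2: since 1513 ≡ 1 (mod 8), (2/1513) = +1.
Reached (1/1513) = 1. Collecting the sign flips along the way, the symbol is +1.

1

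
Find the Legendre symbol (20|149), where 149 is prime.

Pull out 2^2: since 149 ≡ 5 (mod 8), (2/149) = -1, so (2/149)^2 = +1.
Reciprocity: 5 ≡ 1 and 149 ≡ 1 (mod 4), so (5/149) = +(149/5).
Reduce top mod 5: now compute (4/5).
Pull out 2^2: since 5 ≡ 5 (mod 8), (2/5) = -1, so (2/5)^2 = +1.
Reached (1/5) = 1. Collecting the sign flips along the way, the symbol is +1.

1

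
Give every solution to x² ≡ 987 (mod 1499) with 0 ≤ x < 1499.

Since 1499 ≡ 3 (mod 4), a square root of 987 is 987^((1499+1)/4) = 987^375 mod 1499.
Repeated squaring: 987^2≡1318, 987^4≡1282, 987^8≡620, 987^16≡656, 987^32≡123, 987^64≡139, 987^128≡1333, 987^256≡574 (mod 1499).
987^375 = 987^(256+64+32+16+4+2+1) ≡ 536 (mod 1499).
Check: 536² = 287296 ≡ 987 (mod 1499). The two roots are 536 and 963.

536, 963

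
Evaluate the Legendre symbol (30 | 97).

-1

Euler's criterion: (30/97) ≡ 30^48 (mod 97).
30^2 ≡ 27 (mod 97)
30^4 ≡ 50 (mod 97)
30^8 ≡ 75 (mod 97)
30^16 ≡ 96 (mod 97)
30^32 ≡ 1 (mod 97)
30^48 = 30^(32+16) ≡ 96 (mod 97).
Result is 96 ≡ −1, so (30/97) = −1.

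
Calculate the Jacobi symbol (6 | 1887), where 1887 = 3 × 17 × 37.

Pull out 2: since 1887 ≡ 7 (mod 8), (2/1887) = +1.
Reciprocity: 3 ≡ 3 and 1887 ≡ 3 (mod 4), so (3/1887) = −(1887/3).
Reduce top mod 3: now compute (0/3).
Top reduces to 0: gcd > 1, so the symbol is 0.

0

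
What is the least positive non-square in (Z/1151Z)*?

13

(2/1151) = +1, so 2 is a residue.
(3/1151) = +1, so 3 is a residue.
(4/1151) = +1, so 4 is a residue.
(5/1151) = +1, so 5 is a residue.
(6/1151) = +1, so 6 is a residue.
(7/1151) = +1, so 7 is a residue.
(8/1151) = +1, so 8 is a residue.
(9/1151) = +1, so 9 is a residue.
(10/1151) = +1, so 10 is a residue.
(11/1151) = +1, so 11 is a residue.
(12/1151) = +1, so 12 is a residue.
(13/1151) = −1, so 13 is the smallest positive non-residue mod 1151.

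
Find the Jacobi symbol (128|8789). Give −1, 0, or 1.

-1

Pull out 2^7: since 8789 ≡ 5 (mod 8), (2/8789) = -1, so (2/8789)^7 = -1.
Reached (1/8789) = 1. Collecting the sign flips along the way, the symbol is -1.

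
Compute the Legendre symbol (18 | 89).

Pull out 2: since 89 ≡ 1 (mod 8), (2/89) = +1.
Reciprocity: 9 ≡ 1 and 89 ≡ 1 (mod 4), so (9/89) = +(89/9).
Reduce top mod 9: now compute (8/9).
Pull out 2^3: since 9 ≡ 1 (mod 8), (2/9) = +1, so (2/9)^3 = +1.
Reached (1/9) = 1. Collecting the sign flips along the way, the symbol is +1.

1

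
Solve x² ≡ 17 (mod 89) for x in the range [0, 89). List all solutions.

89 ≡ 1 (mod 4), so we find a root by search.
Trying successive values, 27² = 729 ≡ 17 (mod 89). The other root is 89 − 27 = 62.

27, 62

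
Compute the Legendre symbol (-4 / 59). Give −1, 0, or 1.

First reduce: -4 ≡ 55 (mod 59).
Reciprocity: 55 ≡ 3 and 59 ≡ 3 (mod 4), so (55/59) = −(59/55).
Reduce top mod 55: now compute (4/55).
Pull out 2^2: since 55 ≡ 7 (mod 8), (2/55) = +1, so (2/55)^2 = +1.
Reached (1/55) = 1. Collecting the sign flips along the way, the symbol is -1.

-1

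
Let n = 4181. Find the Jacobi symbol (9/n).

1

Reciprocity: 9 ≡ 1 and 4181 ≡ 1 (mod 4), so (9/4181) = +(4181/9).
Reduce top mod 9: now compute (5/9).
Reciprocity: 5 ≡ 1 and 9 ≡ 1 (mod 4), so (5/9) = +(9/5).
Reduce top mod 5: now compute (4/5).
Pull out 2^2: since 5 ≡ 5 (mod 8), (2/5) = -1, so (2/5)^2 = +1.
Reached (1/5) = 1. Collecting the sign flips along the way, the symbol is +1.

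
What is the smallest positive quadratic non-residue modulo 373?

(2/373) = −1, so 2 is the smallest positive non-residue mod 373.

2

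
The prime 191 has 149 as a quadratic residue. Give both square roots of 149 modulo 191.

63, 128

Since 191 ≡ 3 (mod 4), a square root of 149 is 149^((191+1)/4) = 149^48 mod 191.
Repeated squaring: 149^2≡45, 149^4≡115, 149^8≡46, 149^16≡15, 149^32≡34 (mod 191).
149^48 = 149^(32+16) ≡ 128 (mod 191).
Check: 128² = 16384 ≡ 149 (mod 191). The two roots are 63 and 128.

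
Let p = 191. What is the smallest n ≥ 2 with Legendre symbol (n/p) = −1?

7

(2/191) = +1, so 2 is a residue.
(3/191) = +1, so 3 is a residue.
(4/191) = +1, so 4 is a residue.
(5/191) = +1, so 5 is a residue.
(6/191) = +1, so 6 is a residue.
(7/191) = −1, so 7 is the smallest positive non-residue mod 191.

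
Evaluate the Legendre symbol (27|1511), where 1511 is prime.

Reciprocity: 27 ≡ 3 and 1511 ≡ 3 (mod 4), so (27/1511) = −(1511/27).
Reduce top mod 27: now compute (26/27).
Pull out 2: since 27 ≡ 3 (mod 8), (2/27) = -1.
Reciprocity: 13 ≡ 1 and 27 ≡ 3 (mod 4), so (13/27) = +(27/13).
Reduce top mod 13: now compute (1/13).
Reached (1/13) = 1. Collecting the sign flips along the way, the symbol is +1.

1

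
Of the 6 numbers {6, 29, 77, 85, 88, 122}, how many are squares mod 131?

1

(6/131) = -1 → non-residue.
(29/131) = -1 → non-residue.
(77/131) = +1 → QR.
(85/131) = -1 → non-residue.
(88/131) = -1 → non-residue.
(122/131) = -1 → non-residue.
Total quadratic residues among the 6: 1.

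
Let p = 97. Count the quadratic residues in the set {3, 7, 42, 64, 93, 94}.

4

(3/97) = +1 → QR.
(7/97) = -1 → non-residue.
(42/97) = -1 → non-residue.
(64/97) = +1 → QR.
(93/97) = +1 → QR.
(94/97) = +1 → QR.
Total quadratic residues among the 6: 4.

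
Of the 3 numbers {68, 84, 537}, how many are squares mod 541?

2

(68/541) = -1 → non-residue.
(84/541) = +1 → QR.
(537/541) = +1 → QR.
Total quadratic residues among the 3: 2.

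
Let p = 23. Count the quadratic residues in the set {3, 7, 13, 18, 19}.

(3/23) = +1 → QR.
(7/23) = -1 → non-residue.
(13/23) = +1 → QR.
(18/23) = +1 → QR.
(19/23) = -1 → non-residue.
Total quadratic residues among the 5: 3.

3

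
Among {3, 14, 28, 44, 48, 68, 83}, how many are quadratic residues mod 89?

2

(3/89) = -1 → non-residue.
(14/89) = -1 → non-residue.
(28/89) = -1 → non-residue.
(44/89) = +1 → QR.
(48/89) = -1 → non-residue.
(68/89) = +1 → QR.
(83/89) = -1 → non-residue.
Total quadratic residues among the 7: 2.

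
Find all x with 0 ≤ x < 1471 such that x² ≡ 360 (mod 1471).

564, 907

Since 1471 ≡ 3 (mod 4), a square root of 360 is 360^((1471+1)/4) = 360^368 mod 1471.
Repeated squaring: 360^2≡152, 360^4≡1039, 360^8≡1278, 360^16≡474, 360^32≡1084, 360^64≡1198, 360^128≡979, 360^256≡820 (mod 1471).
360^368 = 360^(256+64+32+16) ≡ 564 (mod 1471).
Check: 564² = 318096 ≡ 360 (mod 1471). The two roots are 564 and 907.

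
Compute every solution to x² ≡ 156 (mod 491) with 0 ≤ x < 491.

Since 491 ≡ 3 (mod 4), a square root of 156 is 156^((491+1)/4) = 156^123 mod 491.
Repeated squaring: 156^2≡277, 156^4≡133, 156^8≡13, 156^16≡169, 156^32≡83, 156^64≡15 (mod 491).
156^123 = 156^(64+32+16+8+2+1) ≡ 107 (mod 491).
Check: 107² = 11449 ≡ 156 (mod 491). The two roots are 107 and 384.

107, 384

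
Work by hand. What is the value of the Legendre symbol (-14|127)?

1

First reduce: -14 ≡ 113 (mod 127).
Reciprocity: 113 ≡ 1 and 127 ≡ 3 (mod 4), so (113/127) = +(127/113).
Reduce top mod 113: now compute (14/113).
Pull out 2: since 113 ≡ 1 (mod 8), (2/113) = +1.
Reciprocity: 7 ≡ 3 and 113 ≡ 1 (mod 4), so (7/113) = +(113/7).
Reduce top mod 7: now compute (1/7).
Reached (1/7) = 1. Collecting the sign flips along the way, the symbol is +1.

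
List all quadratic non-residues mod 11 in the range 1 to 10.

Square k = 1,…,5 (k and 11−k give the same square):
1²=1, 2²=4, 3²=9, 4²≡5, 5²≡3 (mod 11).
The residues are {1, 3, 4, 5, 9}; the non-residues are the remaining 5 nonzero classes.

2,6,7,8,10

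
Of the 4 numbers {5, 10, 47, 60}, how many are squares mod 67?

3

(5/67) = -1 → non-residue.
(10/67) = +1 → QR.
(47/67) = +1 → QR.
(60/67) = +1 → QR.
Total quadratic residues among the 4: 3.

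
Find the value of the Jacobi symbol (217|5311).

Reciprocity: 217 ≡ 1 and 5311 ≡ 3 (mod 4), so (217/5311) = +(5311/217).
Reduce top mod 217: now compute (103/217).
Reciprocity: 103 ≡ 3 and 217 ≡ 1 (mod 4), so (103/217) = +(217/103).
Reduce top mod 103: now compute (11/103).
Reciprocity: 11 ≡ 3 and 103 ≡ 3 (mod 4), so (11/103) = −(103/11).
Reduce top mod 11: now compute (4/11).
Pull out 2^2: since 11 ≡ 3 (mod 8), (2/11) = -1, so (2/11)^2 = +1.
Reached (1/11) = 1. Collecting the sign flips along the way, the symbol is -1.

-1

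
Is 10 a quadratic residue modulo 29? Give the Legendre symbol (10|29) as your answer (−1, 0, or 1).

Pull out 2: since 29 ≡ 5 (mod 8), (2/29) = -1.
Reciprocity: 5 ≡ 1 and 29 ≡ 1 (mod 4), so (5/29) = +(29/5).
Reduce top mod 5: now compute (4/5).
Pull out 2^2: since 5 ≡ 5 (mod 8), (2/5) = -1, so (2/5)^2 = +1.
Reached (1/5) = 1. Collecting the sign flips along the way, the symbol is -1.

-1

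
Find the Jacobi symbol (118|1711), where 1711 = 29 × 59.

Pull out 2: since 1711 ≡ 7 (mod 8), (2/1711) = +1.
Reciprocity: 59 ≡ 3 and 1711 ≡ 3 (mod 4), so (59/1711) = −(1711/59).
Reduce top mod 59: now compute (0/59).
Top reduces to 0: gcd > 1, so the symbol is 0.

0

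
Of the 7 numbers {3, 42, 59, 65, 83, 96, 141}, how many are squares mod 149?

(3/149) = -1 → non-residue.
(42/149) = +1 → QR.
(59/149) = -1 → non-residue.
(65/149) = -1 → non-residue.
(83/149) = -1 → non-residue.
(96/149) = +1 → QR.
(141/149) = -1 → non-residue.
Total quadratic residues among the 7: 2.

2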